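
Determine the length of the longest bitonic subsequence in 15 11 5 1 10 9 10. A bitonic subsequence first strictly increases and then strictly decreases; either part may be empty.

Let inc[i] be the LIS ending at i and dec[i] the longest strictly decreasing subsequence starting at i. inc = [1, 1, 1, 1, 2, 2, 3], dec = [4, 3, 2, 1, 2, 1, 1].
max_i inc[i]+dec[i]−1 = 4, with one witness 15, 11, 10, 9.

4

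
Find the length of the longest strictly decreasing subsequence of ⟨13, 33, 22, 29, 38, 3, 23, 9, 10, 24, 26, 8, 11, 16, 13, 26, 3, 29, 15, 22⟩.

6

Let dp[i] be the longest decreasing subsequence ending at position i. Then dp = [1, 1, 2, 2, 1, 3, 3, 4, 4, 3, 3, 5, 4, 4, 5, 3, 6, 2, 5, 4].
The maximum is 6; one witness is 33, 29, 23, 9, 8, 3 at positions 2,4,7,8,12,17.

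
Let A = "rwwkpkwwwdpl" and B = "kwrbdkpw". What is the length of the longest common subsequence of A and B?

Backtracking the LCS table gives one alignment: r (A1,B3) → k (A4,B6) → p (A5,B7) → w (A9,B8).
So the longest common subsequence has length 4.

4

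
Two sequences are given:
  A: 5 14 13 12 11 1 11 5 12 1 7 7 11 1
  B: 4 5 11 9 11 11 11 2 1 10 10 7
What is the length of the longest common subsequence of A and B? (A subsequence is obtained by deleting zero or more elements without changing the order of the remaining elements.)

5

Backtracking the LCS table gives one alignment: 5 (A1,B2) → 11 (A5,B6) → 11 (A7,B7) → 1 (A10,B9) → 7 (A12,B12).
So the longest common subsequence has length 5.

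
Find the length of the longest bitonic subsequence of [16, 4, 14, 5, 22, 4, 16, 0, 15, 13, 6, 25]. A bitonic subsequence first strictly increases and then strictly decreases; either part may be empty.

Let inc[i] be the LIS ending at i and dec[i] the longest strictly decreasing subsequence starting at i. inc = [1, 1, 2, 2, 3, 1, 3, 1, 3, 3, 3, 4], dec = [5, 2, 4, 3, 5, 2, 4, 1, 3, 2, 1, 1].
max_i inc[i]+dec[i]−1 = 7, with one witness 4, 14, 22, 16, 15, 13, 6.

7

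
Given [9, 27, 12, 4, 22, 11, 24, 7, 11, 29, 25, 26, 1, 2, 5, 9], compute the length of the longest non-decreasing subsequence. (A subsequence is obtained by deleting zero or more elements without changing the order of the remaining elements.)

6

Let dp[i] be the longest non-decreasing subsequence ending at position i. Then dp = [1, 2, 2, 1, 3, 2, 4, 2, 3, 5, 5, 6, 1, 2, 3, 4].
The maximum is 6; one witness is 9, 12, 22, 24, 25, 26 at positions 1,3,5,7,11,12.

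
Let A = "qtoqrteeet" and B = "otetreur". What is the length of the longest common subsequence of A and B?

A longest common subsequence is otee (length 4); the LCS DP confirms no longer common subsequence exists.

4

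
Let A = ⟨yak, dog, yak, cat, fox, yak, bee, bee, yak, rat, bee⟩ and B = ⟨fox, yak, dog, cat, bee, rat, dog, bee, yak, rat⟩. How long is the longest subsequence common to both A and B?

A longest common subsequence is yak, dog, cat, bee, bee, yak, rat (length 7); the LCS DP confirms no longer common subsequence exists.

7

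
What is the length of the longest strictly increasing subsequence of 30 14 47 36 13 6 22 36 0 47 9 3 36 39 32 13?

4

Let dp[i] be the longest increasing subsequence ending at position i. Then dp = [1, 1, 2, 2, 1, 1, 2, 3, 1, 4, 2, 2, 3, 4, 3, 3].
The maximum is 4; one witness is 14, 22, 36, 47 at positions 2,7,8,10.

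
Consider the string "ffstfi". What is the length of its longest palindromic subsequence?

3

Using dp[i][j] = 2 + dp[i+1][j−1] if the ends match, else max(dp[i+1][j], dp[i][j−1]):
dp[1][6] = 3. A witness is ftf at positions 2,4,5.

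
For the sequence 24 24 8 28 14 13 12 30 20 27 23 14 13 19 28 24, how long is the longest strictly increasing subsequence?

Scanning left to right, the best length ending at each element is: 24→1, 24→1, 8→1, 28→2, 14→2, 13→2, 12→2, 30→3, 20→3, 27→4, 23→4, 14→3, 13→3, 19→4, 28→5, 24→5.
So the longest increasing subsequence has length 5, e.g. 8, 14, 20, 27, 28.

5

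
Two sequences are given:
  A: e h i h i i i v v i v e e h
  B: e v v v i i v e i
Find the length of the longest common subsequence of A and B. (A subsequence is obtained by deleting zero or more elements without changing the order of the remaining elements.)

6

A longest common subsequence is evvive (length 6); the LCS DP confirms no longer common subsequence exists.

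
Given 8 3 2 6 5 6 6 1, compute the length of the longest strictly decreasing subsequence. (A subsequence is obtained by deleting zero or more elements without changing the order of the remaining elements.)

Let dp[i] be the longest decreasing subsequence ending at position i. Then dp = [1, 2, 3, 2, 3, 2, 2, 4].
The maximum is 4; one witness is 8, 3, 2, 1 at positions 1,2,3,8.

4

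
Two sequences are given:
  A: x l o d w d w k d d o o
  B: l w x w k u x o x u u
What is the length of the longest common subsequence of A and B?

5

A longest common subsequence is lwwko (length 5); the LCS DP confirms no longer common subsequence exists.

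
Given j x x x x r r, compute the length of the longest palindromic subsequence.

One longest palindromic subsequence is xxxx (positions 2,3,4,5); it reads the same forward and backward, and the interval DP gives dp[1][7] = 4.

4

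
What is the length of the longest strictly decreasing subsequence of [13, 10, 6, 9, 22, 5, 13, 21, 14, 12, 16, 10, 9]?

6

One longest decreasing subsequence is 22, 21, 14, 12, 10, 9 (positions 5,8,9,10,12,13), of length 6; no longer one exists.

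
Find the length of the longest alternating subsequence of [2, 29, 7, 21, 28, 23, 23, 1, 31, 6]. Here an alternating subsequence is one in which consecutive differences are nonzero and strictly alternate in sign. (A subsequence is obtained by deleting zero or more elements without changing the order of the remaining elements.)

7

Track the best alternating length ending on an up-step vs a down-step at each position: up/down = 1/1, 2/1, 2/3, 4/3, 4/3, 4/5, 4/5, 1/5, 6/1, 6/7.
The maximum over both is 7; one such subsequence is 2, 29, 7, 28, 23, 31, 6.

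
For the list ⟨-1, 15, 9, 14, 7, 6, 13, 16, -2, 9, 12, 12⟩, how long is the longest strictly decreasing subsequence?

Scanning left to right, the best length ending at each element is: -1→1, 15→1, 9→2, 14→2, 7→3, 6→4, 13→3, 16→1, -2→5, 9→4, 12→4, 12→4.
So the longest decreasing subsequence has length 5, e.g. 15, 9, 7, 6, -2.

5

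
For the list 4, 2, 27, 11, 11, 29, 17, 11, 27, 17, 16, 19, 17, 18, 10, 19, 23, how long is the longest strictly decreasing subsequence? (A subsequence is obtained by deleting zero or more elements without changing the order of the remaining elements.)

5

One longest decreasing subsequence is 29, 27, 17, 16, 10 (positions 6,9,10,11,15), of length 5; no longer one exists.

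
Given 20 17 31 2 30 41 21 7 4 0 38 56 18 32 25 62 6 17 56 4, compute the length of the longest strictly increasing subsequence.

One longest increasing subsequence is 20, 31, 41, 56, 62 (positions 1,3,6,12,16), of length 5; no longer one exists.

5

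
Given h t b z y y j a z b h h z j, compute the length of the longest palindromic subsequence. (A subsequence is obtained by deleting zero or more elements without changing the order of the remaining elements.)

8

One longest palindromic subsequence is hbzyyzbh (positions 1,3,4,5,6,9,10,12); it reads the same forward and backward, and the interval DP gives dp[1][14] = 8.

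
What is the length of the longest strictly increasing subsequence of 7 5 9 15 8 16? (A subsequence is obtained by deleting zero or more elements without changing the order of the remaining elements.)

4

Scanning left to right, the best length ending at each element is: 7→1, 5→1, 9→2, 15→3, 8→2, 16→4.
So the longest increasing subsequence has length 4, e.g. 7, 9, 15, 16.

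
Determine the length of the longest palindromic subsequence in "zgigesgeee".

4

One longest palindromic subsequence is eeee (positions 5,8,9,10); it reads the same forward and backward, and the interval DP gives dp[1][10] = 4.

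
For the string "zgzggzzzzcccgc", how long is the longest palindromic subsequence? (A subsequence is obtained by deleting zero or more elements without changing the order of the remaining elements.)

One longest palindromic subsequence is gzzzzzg (positions 2,3,6,7,8,9,13); it reads the same forward and backward, and the interval DP gives dp[1][14] = 7.

7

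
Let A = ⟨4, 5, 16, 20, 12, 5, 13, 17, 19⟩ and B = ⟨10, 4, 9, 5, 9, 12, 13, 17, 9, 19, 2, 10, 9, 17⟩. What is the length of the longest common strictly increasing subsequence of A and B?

A longest common strictly increasing subsequence is 4, 5, 12, 13, 17, 19 (length 6); it appears in order in both A and B, and no longer such subsequence exists.

6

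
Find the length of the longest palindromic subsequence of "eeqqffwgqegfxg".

One longest palindromic subsequence is eqffqe (positions 2,3,5,6,9,10); it reads the same forward and backward, and the interval DP gives dp[1][14] = 6.

6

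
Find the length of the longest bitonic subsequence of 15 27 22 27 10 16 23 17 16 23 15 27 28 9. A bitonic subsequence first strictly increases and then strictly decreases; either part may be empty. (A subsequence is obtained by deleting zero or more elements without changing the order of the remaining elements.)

One longest bitonic subsequence is 15, 22, 27, 23, 17, 16, 15, 9 (positions 1,3,4,7,8,9,11,14): it rises to 27 then falls. Length 8 is optimal.

8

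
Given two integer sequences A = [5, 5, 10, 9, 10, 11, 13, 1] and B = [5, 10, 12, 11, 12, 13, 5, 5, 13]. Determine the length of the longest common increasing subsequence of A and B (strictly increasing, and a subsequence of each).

4

A longest common strictly increasing subsequence is 5, 10, 11, 13 (length 4); it appears in order in both A and B, and no longer such subsequence exists.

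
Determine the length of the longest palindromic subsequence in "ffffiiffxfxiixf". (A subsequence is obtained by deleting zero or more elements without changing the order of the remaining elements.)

One longest palindromic subsequence is ffffiiffff (positions 1,2,3,4,5,6,7,8,10,15); it reads the same forward and backward, and the interval DP gives dp[1][15] = 10.

10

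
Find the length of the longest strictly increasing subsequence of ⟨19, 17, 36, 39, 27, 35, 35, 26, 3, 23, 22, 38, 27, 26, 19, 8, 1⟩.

One longest increasing subsequence is 19, 27, 35, 38 (positions 1,5,6,12), of length 4; no longer one exists.

4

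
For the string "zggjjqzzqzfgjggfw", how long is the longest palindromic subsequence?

10

Using dp[i][j] = 2 + dp[i+1][j−1] if the ends match, else max(dp[i+1][j], dp[i][j−1]):
dp[1][17] = 10. A witness is ggjqzzqjgg at positions 2,3,4,6,7,8,9,13,14,15.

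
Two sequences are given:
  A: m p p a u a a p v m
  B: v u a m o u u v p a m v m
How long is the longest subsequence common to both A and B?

A longest common subsequence is mpavm (length 5); the LCS DP confirms no longer common subsequence exists.

5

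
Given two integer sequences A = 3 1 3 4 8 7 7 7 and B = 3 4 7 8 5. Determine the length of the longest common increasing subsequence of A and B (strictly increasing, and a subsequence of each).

3

A longest common strictly increasing subsequence is 3, 4, 7 (length 3); it appears in order in both A and B, and no longer such subsequence exists.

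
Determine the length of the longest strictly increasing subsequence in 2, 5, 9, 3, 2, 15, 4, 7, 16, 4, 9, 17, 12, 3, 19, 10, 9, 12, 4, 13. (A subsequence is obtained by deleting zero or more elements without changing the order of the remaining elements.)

Scanning left to right, the best length ending at each element is: 2→1, 5→2, 9→3, 3→2, 2→1, 15→4, 4→3, 7→4, 16→5, 4→3, 9→5, 17→6, 12→6, 3→2, 19→7, 10→6, 9→5, 12→7, 4→3, 13→8.
So the longest increasing subsequence has length 8, e.g. 2, 3, 4, 7, 9, 10, 12, 13.

8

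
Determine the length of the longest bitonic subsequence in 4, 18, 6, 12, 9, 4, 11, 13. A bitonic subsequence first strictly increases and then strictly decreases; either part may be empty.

5

One longest bitonic subsequence is 4, 18, 12, 9, 4 (positions 1,2,4,5,6): it rises to 18 then falls. Length 5 is optimal.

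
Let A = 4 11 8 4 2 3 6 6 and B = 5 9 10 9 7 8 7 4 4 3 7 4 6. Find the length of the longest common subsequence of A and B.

4

Backtracking the LCS table gives one alignment: 4 (A1,B8) → 4 (A4,B9) → 3 (A6,B10) → 6 (A8,B13).
So the longest common subsequence has length 4.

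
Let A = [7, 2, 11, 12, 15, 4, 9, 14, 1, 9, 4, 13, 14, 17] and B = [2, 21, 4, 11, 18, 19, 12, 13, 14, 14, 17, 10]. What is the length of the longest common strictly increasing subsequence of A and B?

6

For each value that appears in both, track the longest common increasing run ending there.
The best achievable length is 6; one witness is 2, 11, 12, 13, 14, 17 (A-positions 2,3,4,12,13,14, B-positions 1,4,7,8,9,11).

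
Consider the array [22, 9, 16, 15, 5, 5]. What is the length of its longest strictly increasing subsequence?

Scanning left to right, the best length ending at each element is: 22→1, 9→1, 16→2, 15→2, 5→1, 5→1.
So the longest increasing subsequence has length 2, e.g. 9, 16.

2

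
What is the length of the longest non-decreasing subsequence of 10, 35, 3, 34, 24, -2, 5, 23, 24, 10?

Let dp[i] be the longest non-decreasing subsequence ending at position i. Then dp = [1, 2, 1, 2, 2, 1, 2, 3, 4, 3].
The maximum is 4; one witness is 3, 5, 23, 24 at positions 3,7,8,9.

4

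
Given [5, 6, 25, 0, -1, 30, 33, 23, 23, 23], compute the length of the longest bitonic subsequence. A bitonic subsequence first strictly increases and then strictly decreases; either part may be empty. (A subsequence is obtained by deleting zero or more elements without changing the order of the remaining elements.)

6

One longest bitonic subsequence is 5, 6, 25, 30, 33, 23 (positions 1,2,3,6,7,10): it rises to 33 then falls. Length 6 is optimal.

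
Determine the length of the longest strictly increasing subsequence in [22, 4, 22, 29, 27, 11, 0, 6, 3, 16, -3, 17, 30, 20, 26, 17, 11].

6

Scanning left to right, the best length ending at each element is: 22→1, 4→1, 22→2, 29→3, 27→3, 11→2, 0→1, 6→2, 3→2, 16→3, -3→1, 17→4, 30→5, 20→5, 26→6, 17→4, 11→3.
So the longest increasing subsequence has length 6, e.g. 4, 11, 16, 17, 20, 26.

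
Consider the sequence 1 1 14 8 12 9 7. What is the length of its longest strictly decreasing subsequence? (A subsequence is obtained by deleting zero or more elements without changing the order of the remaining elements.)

4

Let dp[i] be the longest decreasing subsequence ending at position i. Then dp = [1, 1, 1, 2, 2, 3, 4].
The maximum is 4; one witness is 14, 12, 9, 7 at positions 3,5,6,7.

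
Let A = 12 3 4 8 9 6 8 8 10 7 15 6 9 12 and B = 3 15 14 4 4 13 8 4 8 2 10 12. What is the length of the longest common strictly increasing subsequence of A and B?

5

For each value that appears in both, track the longest common increasing run ending there.
The best achievable length is 5; one witness is 3, 4, 8, 10, 12 (A-positions 2,3,4,9,14, B-positions 1,4,7,11,12).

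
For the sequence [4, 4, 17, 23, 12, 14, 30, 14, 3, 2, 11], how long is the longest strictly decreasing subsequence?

Scanning left to right, the best length ending at each element is: 4→1, 4→1, 17→1, 23→1, 12→2, 14→2, 30→1, 14→2, 3→3, 2→4, 11→3.
So the longest decreasing subsequence has length 4, e.g. 17, 12, 3, 2.

4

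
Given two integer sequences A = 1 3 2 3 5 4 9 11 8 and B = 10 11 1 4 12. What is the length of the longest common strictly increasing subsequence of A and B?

2

For each value that appears in both, track the longest common increasing run ending there.
The best achievable length is 2; one witness is 1, 4 (A-positions 1,6, B-positions 3,4).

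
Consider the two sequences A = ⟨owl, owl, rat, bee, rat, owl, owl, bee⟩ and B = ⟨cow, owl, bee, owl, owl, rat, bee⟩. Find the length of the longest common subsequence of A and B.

5

Backtracking the LCS table gives one alignment: owl (A2,B2) → bee (A4,B3) → owl (A6,B4) → owl (A7,B5) → bee (A8,B7).
So the longest common subsequence has length 5.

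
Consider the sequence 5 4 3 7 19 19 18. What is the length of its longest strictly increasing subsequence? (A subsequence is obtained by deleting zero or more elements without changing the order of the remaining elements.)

One longest increasing subsequence is 5, 7, 19 (positions 1,4,5), of length 3; no longer one exists.

3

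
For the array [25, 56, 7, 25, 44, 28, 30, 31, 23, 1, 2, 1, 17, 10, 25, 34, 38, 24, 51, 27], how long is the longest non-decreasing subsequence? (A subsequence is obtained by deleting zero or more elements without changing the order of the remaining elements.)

8

Scanning left to right, the best length ending at each element is: 25→1, 56→2, 7→1, 25→2, 44→3, 28→3, 30→4, 31→5, 23→2, 1→1, 2→2, 1→2, 17→3, 10→3, 25→4, 34→6, 38→7, 24→4, 51→8, 27→5.
So the longest non-decreasing subsequence has length 8, e.g. 25, 25, 28, 30, 31, 34, 38, 51.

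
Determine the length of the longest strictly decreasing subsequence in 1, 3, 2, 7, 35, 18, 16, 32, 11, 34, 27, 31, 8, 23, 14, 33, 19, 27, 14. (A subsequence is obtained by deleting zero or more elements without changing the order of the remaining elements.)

One longest decreasing subsequence is 35, 32, 27, 23, 19, 14 (positions 5,8,11,14,17,19), of length 6; no longer one exists.

6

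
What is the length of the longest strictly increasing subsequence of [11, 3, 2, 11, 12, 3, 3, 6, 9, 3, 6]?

One longest increasing subsequence is 2, 3, 6, 9 (positions 3,6,8,9), of length 4; no longer one exists.

4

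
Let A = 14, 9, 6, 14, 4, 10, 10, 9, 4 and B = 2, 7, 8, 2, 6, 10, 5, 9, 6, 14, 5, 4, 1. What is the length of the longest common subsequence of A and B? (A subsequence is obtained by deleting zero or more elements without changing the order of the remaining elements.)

4

Backtracking the LCS table gives one alignment: 9 (A2,B8) → 6 (A3,B9) → 14 (A4,B10) → 4 (A5,B12).
So the longest common subsequence has length 4.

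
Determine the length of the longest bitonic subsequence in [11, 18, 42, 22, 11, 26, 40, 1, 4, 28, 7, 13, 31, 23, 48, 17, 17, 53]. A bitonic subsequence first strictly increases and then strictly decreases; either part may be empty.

One longest bitonic subsequence is 11, 18, 22, 26, 40, 31, 23, 17 (positions 1,2,4,6,7,13,14,17): it rises to 40 then falls. Length 8 is optimal.

8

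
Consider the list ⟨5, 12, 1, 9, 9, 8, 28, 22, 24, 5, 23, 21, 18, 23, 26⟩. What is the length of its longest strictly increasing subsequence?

5

Scanning left to right, the best length ending at each element is: 5→1, 12→2, 1→1, 9→2, 9→2, 8→2, 28→3, 22→3, 24→4, 5→2, 23→4, 21→3, 18→3, 23→4, 26→5.
So the longest increasing subsequence has length 5, e.g. 5, 12, 22, 24, 26.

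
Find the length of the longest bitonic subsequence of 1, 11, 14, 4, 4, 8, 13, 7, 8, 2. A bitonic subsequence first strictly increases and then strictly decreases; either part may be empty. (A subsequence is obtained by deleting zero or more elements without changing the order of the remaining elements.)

6

Let inc[i] be the LIS ending at i and dec[i] the longest strictly decreasing subsequence starting at i. inc = [1, 2, 3, 2, 2, 3, 4, 3, 4, 2], dec = [1, 4, 4, 2, 2, 3, 3, 2, 2, 1].
max_i inc[i]+dec[i]−1 = 6, with one witness 1, 11, 14, 13, 8, 2.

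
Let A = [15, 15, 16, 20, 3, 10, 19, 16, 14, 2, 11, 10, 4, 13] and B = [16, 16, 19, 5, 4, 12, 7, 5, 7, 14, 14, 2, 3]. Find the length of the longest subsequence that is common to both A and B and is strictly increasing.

2

A longest common strictly increasing subsequence is 16, 19 (length 2); it appears in order in both A and B, and no longer such subsequence exists.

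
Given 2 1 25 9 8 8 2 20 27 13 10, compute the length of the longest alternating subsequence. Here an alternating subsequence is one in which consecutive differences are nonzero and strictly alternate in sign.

A longest alternating subsequence is 2, 1, 25, 9, 20, 13 (positions 1,2,3,4,8,10); its 5 consecutive differences strictly alternate in sign, and length 6 is optimal.

6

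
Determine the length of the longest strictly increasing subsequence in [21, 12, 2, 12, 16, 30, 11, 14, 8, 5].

4

One longest increasing subsequence is 2, 12, 16, 30 (positions 3,4,5,6), of length 4; no longer one exists.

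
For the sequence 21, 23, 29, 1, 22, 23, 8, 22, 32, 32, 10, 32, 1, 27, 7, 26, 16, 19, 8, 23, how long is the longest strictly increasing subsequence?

One longest increasing subsequence is 1, 8, 10, 16, 19, 23 (positions 4,7,11,17,18,20), of length 6; no longer one exists.

6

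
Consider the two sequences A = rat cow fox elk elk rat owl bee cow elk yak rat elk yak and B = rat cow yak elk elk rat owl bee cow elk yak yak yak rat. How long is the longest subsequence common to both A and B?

Backtracking the LCS table gives one alignment: rat (A1,B1) → cow (A2,B2) → elk (A4,B4) → elk (A5,B5) → rat (A6,B6) → owl (A7,B7) → bee (A8,B8) → cow (A9,B9) → elk (A10,B10) → yak (A11,B13) → rat (A12,B14).
So the longest common subsequence has length 11.

11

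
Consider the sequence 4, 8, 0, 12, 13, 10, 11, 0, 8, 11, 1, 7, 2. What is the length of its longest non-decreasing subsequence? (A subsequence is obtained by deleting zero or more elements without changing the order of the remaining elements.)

5

Let dp[i] be the longest non-decreasing subsequence ending at position i. Then dp = [1, 2, 1, 3, 4, 3, 4, 2, 3, 5, 3, 4, 4].
The maximum is 5; one witness is 4, 8, 10, 11, 11 at positions 1,2,6,7,10.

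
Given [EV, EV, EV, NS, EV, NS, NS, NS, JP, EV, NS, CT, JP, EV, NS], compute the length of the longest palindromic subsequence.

9

One longest palindromic subsequence is EV NS EV NS NS NS EV NS EV (positions 3,4,5,6,7,8,10,11,14); it reads the same forward and backward, and the interval DP gives dp[1][15] = 9.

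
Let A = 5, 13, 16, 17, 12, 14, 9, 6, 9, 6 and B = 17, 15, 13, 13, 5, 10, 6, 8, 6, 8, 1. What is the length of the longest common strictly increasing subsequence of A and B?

2

For each value that appears in both, track the longest common increasing run ending there.
The best achievable length is 2; one witness is 5, 6 (A-positions 1,8, B-positions 5,7).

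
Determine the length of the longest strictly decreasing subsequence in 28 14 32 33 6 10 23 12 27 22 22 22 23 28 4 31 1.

One longest decreasing subsequence is 28, 14, 6, 4, 1 (positions 1,2,5,15,17), of length 5; no longer one exists.

5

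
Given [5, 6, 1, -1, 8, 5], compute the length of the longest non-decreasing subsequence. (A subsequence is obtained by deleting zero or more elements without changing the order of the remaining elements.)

One longest non-decreasing subsequence is 5, 6, 8 (positions 1,2,5), of length 3; no longer one exists.

3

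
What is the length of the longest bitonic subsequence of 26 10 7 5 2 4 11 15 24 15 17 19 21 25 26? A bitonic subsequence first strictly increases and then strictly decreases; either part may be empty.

9

One longest bitonic subsequence is 2, 4, 11, 15, 17, 19, 21, 25, 26 (positions 5,6,7,8,11,12,13,14,15): it rises to 26 then falls. Length 9 is optimal.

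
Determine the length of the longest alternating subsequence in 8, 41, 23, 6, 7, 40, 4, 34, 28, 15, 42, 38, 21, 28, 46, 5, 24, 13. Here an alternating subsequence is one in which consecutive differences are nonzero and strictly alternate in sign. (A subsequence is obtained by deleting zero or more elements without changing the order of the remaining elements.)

Track the best alternating length ending on an up-step vs a down-step at each position: up/down = 1/1, 2/1, 2/3, 1/3, 4/3, 4/3, 1/5, 6/5, 6/7, 6/7, 8/1, 8/9, 8/9, 10/9, 10/1, 6/11, 12/11, 12/13.
The maximum over both is 13; one such subsequence is 8, 41, 6, 7, 4, 34, 28, 42, 21, 28, 5, 24, 13.

13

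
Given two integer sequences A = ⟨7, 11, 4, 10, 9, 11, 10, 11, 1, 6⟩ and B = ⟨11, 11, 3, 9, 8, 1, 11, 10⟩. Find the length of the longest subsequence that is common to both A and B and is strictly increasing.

A longest common strictly increasing subsequence is 9, 11 (length 2); it appears in order in both A and B, and no longer such subsequence exists.

2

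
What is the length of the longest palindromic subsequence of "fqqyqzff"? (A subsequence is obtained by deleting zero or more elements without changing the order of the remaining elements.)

One longest palindromic subsequence is fqyqf (positions 1,3,4,5,8); it reads the same forward and backward, and the interval DP gives dp[1][8] = 5.

5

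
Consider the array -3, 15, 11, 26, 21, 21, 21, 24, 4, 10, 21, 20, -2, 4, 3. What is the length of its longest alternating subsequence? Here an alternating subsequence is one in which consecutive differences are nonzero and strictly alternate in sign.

11

A longest alternating subsequence is -3, 15, 11, 26, 21, 24, 4, 10, -2, 4, 3 (positions 1,2,3,4,5,8,9,10,13,14,15); its 10 consecutive differences strictly alternate in sign, and length 11 is optimal.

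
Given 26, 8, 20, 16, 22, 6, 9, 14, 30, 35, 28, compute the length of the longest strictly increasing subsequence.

5

One longest increasing subsequence is 8, 20, 22, 30, 35 (positions 2,3,5,9,10), of length 5; no longer one exists.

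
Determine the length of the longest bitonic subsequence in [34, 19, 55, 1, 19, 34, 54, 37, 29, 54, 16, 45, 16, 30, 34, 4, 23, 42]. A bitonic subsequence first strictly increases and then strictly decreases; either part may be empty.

One longest bitonic subsequence is 1, 19, 34, 54, 37, 29, 16, 4 (positions 4,5,6,7,8,9,13,16): it rises to 54 then falls. Length 8 is optimal.

8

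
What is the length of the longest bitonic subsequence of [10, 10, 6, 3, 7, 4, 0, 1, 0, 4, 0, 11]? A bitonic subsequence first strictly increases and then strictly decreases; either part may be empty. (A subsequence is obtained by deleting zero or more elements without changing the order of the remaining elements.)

One longest bitonic subsequence is 10, 7, 4, 1, 0 (positions 1,5,6,8,11): it rises to 10 then falls. Length 5 is optimal.

5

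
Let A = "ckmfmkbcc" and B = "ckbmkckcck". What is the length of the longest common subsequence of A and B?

A longest common subsequence is ckmkcc (length 6); the LCS DP confirms no longer common subsequence exists.

6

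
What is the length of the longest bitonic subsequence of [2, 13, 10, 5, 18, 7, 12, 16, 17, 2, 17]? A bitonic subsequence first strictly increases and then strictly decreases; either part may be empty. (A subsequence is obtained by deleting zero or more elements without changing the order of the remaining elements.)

7

One longest bitonic subsequence is 2, 5, 7, 12, 16, 17, 2 (positions 1,4,6,7,8,9,10): it rises to 17 then falls. Length 7 is optimal.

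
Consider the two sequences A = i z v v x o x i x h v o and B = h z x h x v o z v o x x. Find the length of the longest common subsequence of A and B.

6

Backtracking the LCS table gives one alignment: z (A2,B2) → v (A3,B6) → v (A4,B9) → o (A6,B10) → x (A7,B11) → x (A9,B12).
So the longest common subsequence has length 6.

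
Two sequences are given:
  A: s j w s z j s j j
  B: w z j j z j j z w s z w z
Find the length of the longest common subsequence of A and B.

5

Backtracking the LCS table gives one alignment: w (A3,B1) → z (A5,B2) → j (A6,B4) → j (A8,B6) → j (A9,B7).
So the longest common subsequence has length 5.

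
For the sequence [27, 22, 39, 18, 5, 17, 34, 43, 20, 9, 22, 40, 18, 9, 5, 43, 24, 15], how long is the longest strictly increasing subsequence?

One longest increasing subsequence is 5, 17, 20, 22, 40, 43 (positions 5,6,9,11,12,16), of length 6; no longer one exists.

6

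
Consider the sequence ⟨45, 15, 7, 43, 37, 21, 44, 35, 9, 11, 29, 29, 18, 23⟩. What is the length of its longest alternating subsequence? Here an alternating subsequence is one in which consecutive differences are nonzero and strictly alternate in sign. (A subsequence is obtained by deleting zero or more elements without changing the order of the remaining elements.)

A longest alternating subsequence is 45, 15, 43, 37, 44, 9, 29, 18, 23 (positions 1,2,4,5,7,9,11,13,14); its 8 consecutive differences strictly alternate in sign, and length 9 is optimal.

9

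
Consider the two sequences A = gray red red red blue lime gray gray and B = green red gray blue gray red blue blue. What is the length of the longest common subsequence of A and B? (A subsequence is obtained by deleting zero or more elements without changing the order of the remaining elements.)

3

Backtracking the LCS table gives one alignment: gray (A1,B5) → red (A2,B6) → blue (A5,B8).
So the longest common subsequence has length 3.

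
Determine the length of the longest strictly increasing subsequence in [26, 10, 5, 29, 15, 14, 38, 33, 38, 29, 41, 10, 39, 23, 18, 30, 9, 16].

5

Let dp[i] be the longest increasing subsequence ending at position i. Then dp = [1, 1, 1, 2, 2, 2, 3, 3, 4, 3, 5, 2, 5, 3, 3, 4, 2, 3].
The maximum is 5; one witness is 26, 29, 33, 38, 41 at positions 1,4,8,9,11.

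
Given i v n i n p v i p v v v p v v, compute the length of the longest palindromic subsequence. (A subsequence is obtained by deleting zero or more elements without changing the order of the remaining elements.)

One longest palindromic subsequence is vvpvvvpvv (positions 2,7,9,10,11,12,13,14,15); it reads the same forward and backward, and the interval DP gives dp[1][15] = 9.

9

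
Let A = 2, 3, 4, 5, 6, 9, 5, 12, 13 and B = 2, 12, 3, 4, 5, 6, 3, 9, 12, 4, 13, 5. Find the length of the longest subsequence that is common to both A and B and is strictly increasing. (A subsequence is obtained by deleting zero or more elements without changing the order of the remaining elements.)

A longest common strictly increasing subsequence is 2, 3, 4, 5, 6, 9, 12, 13 (length 8); it appears in order in both A and B, and no longer such subsequence exists.

8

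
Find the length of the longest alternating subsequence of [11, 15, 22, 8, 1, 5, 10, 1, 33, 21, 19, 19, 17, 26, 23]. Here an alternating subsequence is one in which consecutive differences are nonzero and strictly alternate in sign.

9

Track the best alternating length ending on an up-step vs a down-step at each position: up/down = 1/1, 2/1, 2/1, 1/3, 1/3, 4/3, 4/3, 1/5, 6/1, 6/7, 6/7, 6/7, 6/7, 8/7, 8/9.
The maximum over both is 9; one such subsequence is 11, 15, 1, 5, 1, 33, 21, 26, 23.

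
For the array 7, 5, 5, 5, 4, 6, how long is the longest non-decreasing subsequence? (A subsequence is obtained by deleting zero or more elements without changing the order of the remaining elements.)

4

Scanning left to right, the best length ending at each element is: 7→1, 5→1, 5→2, 5→3, 4→1, 6→4.
So the longest non-decreasing subsequence has length 4, e.g. 5, 5, 5, 6.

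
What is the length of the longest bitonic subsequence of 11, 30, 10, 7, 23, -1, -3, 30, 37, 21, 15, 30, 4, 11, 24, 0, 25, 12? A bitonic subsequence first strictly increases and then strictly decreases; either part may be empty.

Let inc[i] be the LIS ending at i and dec[i] the longest strictly decreasing subsequence starting at i. inc = [1, 2, 1, 1, 2, 1, 1, 3, 4, 2, 2, 3, 2, 3, 4, 2, 5, 4], dec = [5, 6, 4, 3, 5, 2, 1, 5, 5, 4, 3, 3, 2, 2, 2, 1, 2, 1].
max_i inc[i]+dec[i]−1 = 8, with one witness 11, 23, 30, 37, 21, 15, 11, 0.

8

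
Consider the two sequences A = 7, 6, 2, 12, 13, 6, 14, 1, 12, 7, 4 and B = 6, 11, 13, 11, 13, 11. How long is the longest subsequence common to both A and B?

2

Backtracking the LCS table gives one alignment: 6 (A2,B1) → 13 (A5,B5).
So the longest common subsequence has length 2.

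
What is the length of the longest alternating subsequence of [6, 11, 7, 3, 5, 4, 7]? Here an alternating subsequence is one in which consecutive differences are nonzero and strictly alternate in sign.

6

Track the best alternating length ending on an up-step vs a down-step at each position: up/down = 1/1, 2/1, 2/3, 1/3, 4/3, 4/5, 6/3.
The maximum over both is 6; one such subsequence is 6, 11, 3, 5, 4, 7.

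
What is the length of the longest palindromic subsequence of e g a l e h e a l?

5

One longest palindromic subsequence is lehel (positions 4,5,6,7,9); it reads the same forward and backward, and the interval DP gives dp[1][9] = 5.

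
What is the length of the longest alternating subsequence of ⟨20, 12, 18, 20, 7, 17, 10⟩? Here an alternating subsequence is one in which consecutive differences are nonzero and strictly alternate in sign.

6

A longest alternating subsequence is 20, 12, 18, 7, 17, 10 (positions 1,2,3,5,6,7); its 5 consecutive differences strictly alternate in sign, and length 6 is optimal.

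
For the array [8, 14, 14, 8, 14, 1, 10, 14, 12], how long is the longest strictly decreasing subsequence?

3

One longest decreasing subsequence is 14, 8, 1 (positions 2,4,6), of length 3; no longer one exists.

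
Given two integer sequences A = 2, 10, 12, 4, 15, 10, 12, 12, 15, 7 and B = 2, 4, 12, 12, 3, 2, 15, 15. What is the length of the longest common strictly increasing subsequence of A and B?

A longest common strictly increasing subsequence is 2, 4, 12, 15 (length 4); it appears in order in both A and B, and no longer such subsequence exists.

4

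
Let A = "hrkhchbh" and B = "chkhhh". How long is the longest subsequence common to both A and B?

Backtracking the LCS table gives one alignment: h (A1,B2) → k (A3,B3) → h (A4,B4) → h (A6,B5) → h (A8,B6).
So the longest common subsequence has length 5.

5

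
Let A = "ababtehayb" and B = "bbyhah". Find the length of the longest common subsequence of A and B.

Backtracking the LCS table gives one alignment: b (A2,B1) → b (A4,B2) → h (A7,B4) → a (A8,B5).
So the longest common subsequence has length 4.

4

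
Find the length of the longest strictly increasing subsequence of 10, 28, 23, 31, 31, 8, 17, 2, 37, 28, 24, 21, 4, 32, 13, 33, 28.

5

Let dp[i] be the longest increasing subsequence ending at position i. Then dp = [1, 2, 2, 3, 3, 1, 2, 1, 4, 3, 3, 3, 2, 4, 3, 5, 4].
The maximum is 5; one witness is 10, 28, 31, 32, 33 at positions 1,2,4,14,16.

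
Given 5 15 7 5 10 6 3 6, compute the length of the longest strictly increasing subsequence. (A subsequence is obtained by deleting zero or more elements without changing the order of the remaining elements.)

3

One longest increasing subsequence is 5, 7, 10 (positions 1,3,5), of length 3; no longer one exists.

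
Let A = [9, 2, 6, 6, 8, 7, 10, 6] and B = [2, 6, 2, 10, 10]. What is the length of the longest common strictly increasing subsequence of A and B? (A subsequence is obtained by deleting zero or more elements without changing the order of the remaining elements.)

3

For each value that appears in both, track the longest common increasing run ending there.
The best achievable length is 3; one witness is 2, 6, 10 (A-positions 2,3,7, B-positions 1,2,4).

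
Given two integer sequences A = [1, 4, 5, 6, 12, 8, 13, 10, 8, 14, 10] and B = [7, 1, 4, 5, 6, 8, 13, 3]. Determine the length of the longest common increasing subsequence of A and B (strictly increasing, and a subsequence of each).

For each value that appears in both, track the longest common increasing run ending there.
The best achievable length is 6; one witness is 1, 4, 5, 6, 8, 13 (A-positions 1,2,3,4,6,7, B-positions 2,3,4,5,6,7).

6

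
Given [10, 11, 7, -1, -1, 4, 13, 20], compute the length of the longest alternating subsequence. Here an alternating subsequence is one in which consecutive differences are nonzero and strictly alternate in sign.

4

Track the best alternating length ending on an up-step vs a down-step at each position: up/down = 1/1, 2/1, 1/3, 1/3, 1/3, 4/3, 4/1, 4/1.
The maximum over both is 4; one such subsequence is 10, 11, -1, 4.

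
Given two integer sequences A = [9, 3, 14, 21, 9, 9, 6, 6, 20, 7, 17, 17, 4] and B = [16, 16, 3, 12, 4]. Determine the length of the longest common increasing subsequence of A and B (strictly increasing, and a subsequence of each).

2

A longest common strictly increasing subsequence is 3, 4 (length 2); it appears in order in both A and B, and no longer such subsequence exists.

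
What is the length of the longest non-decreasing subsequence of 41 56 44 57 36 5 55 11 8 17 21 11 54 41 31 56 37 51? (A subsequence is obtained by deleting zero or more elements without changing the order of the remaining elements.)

7

Let dp[i] be the longest non-decreasing subsequence ending at position i. Then dp = [1, 2, 2, 3, 1, 1, 3, 2, 2, 3, 4, 3, 5, 5, 5, 6, 6, 7].
The maximum is 7; one witness is 5, 11, 17, 21, 31, 37, 51 at positions 6,8,10,11,15,17,18.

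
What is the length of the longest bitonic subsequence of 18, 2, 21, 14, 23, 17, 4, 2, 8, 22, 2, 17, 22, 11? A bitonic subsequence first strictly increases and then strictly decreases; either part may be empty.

6

Let inc[i] be the LIS ending at i and dec[i] the longest strictly decreasing subsequence starting at i. inc = [1, 1, 2, 2, 3, 3, 2, 1, 3, 4, 1, 4, 5, 4], dec = [4, 1, 4, 3, 4, 3, 2, 1, 2, 3, 1, 2, 2, 1].
max_i inc[i]+dec[i]−1 = 6, with one witness 18, 21, 23, 22, 17, 11.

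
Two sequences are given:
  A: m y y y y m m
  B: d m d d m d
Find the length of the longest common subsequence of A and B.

Backtracking the LCS table gives one alignment: m (A1,B2) → m (A6,B5).
So the longest common subsequence has length 2.

2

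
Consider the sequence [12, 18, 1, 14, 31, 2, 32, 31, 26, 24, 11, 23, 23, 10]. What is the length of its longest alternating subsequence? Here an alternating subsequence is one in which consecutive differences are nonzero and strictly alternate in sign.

A longest alternating subsequence is 12, 18, 1, 14, 2, 32, 11, 23, 10 (positions 1,2,3,4,6,7,11,12,14); its 8 consecutive differences strictly alternate in sign, and length 9 is optimal.

9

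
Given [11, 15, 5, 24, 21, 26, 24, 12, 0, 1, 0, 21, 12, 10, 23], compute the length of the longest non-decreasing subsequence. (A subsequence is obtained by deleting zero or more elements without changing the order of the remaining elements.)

Scanning left to right, the best length ending at each element is: 11→1, 15→2, 5→1, 24→3, 21→3, 26→4, 24→4, 12→2, 0→1, 1→2, 0→2, 21→4, 12→3, 10→3, 23→5.
So the longest non-decreasing subsequence has length 5, e.g. 11, 15, 21, 21, 23.

5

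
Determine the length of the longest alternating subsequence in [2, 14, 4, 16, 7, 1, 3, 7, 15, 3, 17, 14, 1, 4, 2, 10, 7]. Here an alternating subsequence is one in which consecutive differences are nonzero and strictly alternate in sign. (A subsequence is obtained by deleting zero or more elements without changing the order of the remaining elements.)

Track the best alternating length ending on an up-step vs a down-step at each position: up/down = 1/1, 2/1, 2/3, 4/1, 4/5, 1/5, 6/5, 6/5, 6/5, 6/7, 8/1, 8/9, 1/9, 10/9, 10/11, 12/9, 12/13.
The maximum over both is 13; one such subsequence is 2, 14, 4, 16, 1, 7, 3, 17, 1, 4, 2, 10, 7.

13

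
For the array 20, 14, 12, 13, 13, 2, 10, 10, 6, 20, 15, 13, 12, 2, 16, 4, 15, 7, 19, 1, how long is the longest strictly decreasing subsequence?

One longest decreasing subsequence is 20, 14, 12, 10, 6, 2, 1 (positions 1,2,3,7,9,14,20), of length 7; no longer one exists.

7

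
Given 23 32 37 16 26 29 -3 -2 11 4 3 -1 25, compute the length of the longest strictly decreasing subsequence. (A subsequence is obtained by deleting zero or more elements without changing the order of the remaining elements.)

6

Let dp[i] be the longest decreasing subsequence ending at position i. Then dp = [1, 1, 1, 2, 2, 2, 3, 3, 3, 4, 5, 6, 3].
The maximum is 6; one witness is 23, 16, 11, 4, 3, -1 at positions 1,4,9,10,11,12.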